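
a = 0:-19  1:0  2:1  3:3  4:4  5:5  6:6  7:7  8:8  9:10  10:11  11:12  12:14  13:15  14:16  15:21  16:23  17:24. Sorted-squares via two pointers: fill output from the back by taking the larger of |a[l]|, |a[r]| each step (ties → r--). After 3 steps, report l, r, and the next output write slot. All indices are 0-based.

l=0 r=17: |-19|<=|24| out[17]=576, r--
l=0 r=16: |-19|<=|23| out[16]=529, r--
l=0 r=15: |-19|<=|21| out[15]=441, r--

l=0, r=14, next write slot=14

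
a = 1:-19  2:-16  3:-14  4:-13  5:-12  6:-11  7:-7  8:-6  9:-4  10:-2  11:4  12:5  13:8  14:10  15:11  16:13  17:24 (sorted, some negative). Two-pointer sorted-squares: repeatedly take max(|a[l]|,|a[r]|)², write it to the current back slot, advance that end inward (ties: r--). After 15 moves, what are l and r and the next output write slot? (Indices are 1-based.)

l=1 r=17: |-19|<=|24| out[17]=576, r--
l=1 r=16: |-19|>|13| out[16]=361, l++
l=2 r=16: |-16|>|13| out[15]=256, l++
l=3 r=16: |-14|>|13| out[14]=196, l++
l=4 r=16: |-13|<=|13| out[13]=169, r--
l=4 r=15: |-13|>|11| out[12]=169, l++
l=5 r=15: |-12|>|11| out[11]=144, l++
l=6 r=15: |-11|<=|11| out[10]=121, r--
l=6 r=14: |-11|>|10| out[9]=121, l++
l=7 r=14: |-7|<=|10| out[8]=100, r--
l=7 r=13: |-7|<=|8| out[7]=64, r--
l=7 r=12: |-7|>|5| out[6]=49, l++
l=8 r=12: |-6|>|5| out[5]=36, l++
l=9 r=12: |-4|<=|5| out[4]=25, r--
l=9 r=11: |-4|<=|4| out[3]=16, r--

l=9, r=10, next write slot=2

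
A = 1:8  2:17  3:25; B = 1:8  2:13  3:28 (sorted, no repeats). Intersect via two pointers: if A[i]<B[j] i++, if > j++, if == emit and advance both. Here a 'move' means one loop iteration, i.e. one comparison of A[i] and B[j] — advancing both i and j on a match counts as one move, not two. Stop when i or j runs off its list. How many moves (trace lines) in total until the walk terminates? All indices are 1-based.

4 moves

[i=1,j=1] 8==8 emit → i++,j++
[i=2,j=2] 17>13 → j++
[i=2,j=3] 17<28 → i++
[i=3,j=3] 25<28 → i++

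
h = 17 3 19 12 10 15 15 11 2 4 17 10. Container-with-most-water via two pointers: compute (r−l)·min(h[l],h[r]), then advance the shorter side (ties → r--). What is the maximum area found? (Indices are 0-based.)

max area = 170

[0,11] min(17,10)*11=110 best=110 * → r--
[0,10] min(17,17)*10=170 best=170 * → r--
[0,9] min(17,4)*9=36 best=170 → r--
[0,8] min(17,2)*8=16 best=170 → r--
[0,7] min(17,11)*7=77 best=170 → r--
[0,6] min(17,15)*6=90 best=170 → r--
[0,5] min(17,15)*5=75 best=170 → r--
[0,4] min(17,10)*4=40 best=170 → r--
[0,3] min(17,12)*3=36 best=170 → r--
[0,2] min(17,19)*2=34 best=170 → l++
[1,2] min(3,19)*1=3 best=170 → l++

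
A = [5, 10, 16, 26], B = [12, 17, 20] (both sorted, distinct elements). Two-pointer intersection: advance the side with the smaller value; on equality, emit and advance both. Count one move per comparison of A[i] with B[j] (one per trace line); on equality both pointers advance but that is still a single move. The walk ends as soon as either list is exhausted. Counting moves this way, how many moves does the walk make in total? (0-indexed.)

6 moves

[i=0,j=0] 5<12 → i++
[i=1,j=0] 10<12 → i++
[i=2,j=0] 16>12 → j++
[i=2,j=1] 16<17 → i++
[i=3,j=1] 26>17 → j++
[i=3,j=2] 26>20 → j++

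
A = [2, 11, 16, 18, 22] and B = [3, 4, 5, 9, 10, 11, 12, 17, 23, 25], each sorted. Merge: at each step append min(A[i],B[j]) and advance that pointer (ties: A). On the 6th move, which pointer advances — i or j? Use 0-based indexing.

[i=0,j=0] A[i]=2<=B[j]=3 take 2 → i++
[i=1,j=0] A[i]=11>B[j]=3 take 3 → j++
[i=1,j=1] A[i]=11>B[j]=4 take 4 → j++
[i=1,j=2] A[i]=11>B[j]=5 take 5 → j++
[i=1,j=3] A[i]=11>B[j]=9 take 9 → j++
[i=1,j=4] A[i]=11>B[j]=10 take 10 → j++

j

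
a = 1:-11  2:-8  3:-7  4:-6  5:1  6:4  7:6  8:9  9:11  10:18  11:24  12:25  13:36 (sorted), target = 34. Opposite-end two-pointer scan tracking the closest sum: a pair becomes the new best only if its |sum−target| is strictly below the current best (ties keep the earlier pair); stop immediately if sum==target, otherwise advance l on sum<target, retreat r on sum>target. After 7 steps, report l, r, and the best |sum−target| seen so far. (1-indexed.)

[1,13] -11+36=25 d=9 * → l++
[2,13] -8+36=28 d=6 * → l++
[3,13] -7+36=29 d=5 * → l++
[4,13] -6+36=30 d=4 * → l++
[5,13] 1+36=37 d=3 * → r--
[5,12] 1+25=26 d=8 → l++
[6,12] 4+25=29 d=5 → l++

l=7, r=12, best |Δ|=3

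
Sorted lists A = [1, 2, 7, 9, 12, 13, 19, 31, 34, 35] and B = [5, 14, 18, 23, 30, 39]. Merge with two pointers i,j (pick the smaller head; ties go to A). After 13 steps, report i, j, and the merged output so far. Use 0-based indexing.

[i=0,j=0] A[i]=1<=B[j]=5 take 1 → i++
[i=1,j=0] A[i]=2<=B[j]=5 take 2 → i++
[i=2,j=0] A[i]=7>B[j]=5 take 5 → j++
[i=2,j=1] A[i]=7<=B[j]=14 take 7 → i++
[i=3,j=1] A[i]=9<=B[j]=14 take 9 → i++
[i=4,j=1] A[i]=12<=B[j]=14 take 12 → i++
[i=5,j=1] A[i]=13<=B[j]=14 take 13 → i++
[i=6,j=1] A[i]=19>B[j]=14 take 14 → j++
[i=6,j=2] A[i]=19>B[j]=18 take 18 → j++
[i=6,j=3] A[i]=19<=B[j]=23 take 19 → i++
[i=7,j=3] A[i]=31>B[j]=23 take 23 → j++
[i=7,j=4] A[i]=31>B[j]=30 take 30 → j++
[i=7,j=5] A[i]=31<=B[j]=39 take 31 → i++

i=8, j=5, merged so far=[1, 2, 5, 7, 9, 12, 13, 14, 18, 19, 23, 30, 31]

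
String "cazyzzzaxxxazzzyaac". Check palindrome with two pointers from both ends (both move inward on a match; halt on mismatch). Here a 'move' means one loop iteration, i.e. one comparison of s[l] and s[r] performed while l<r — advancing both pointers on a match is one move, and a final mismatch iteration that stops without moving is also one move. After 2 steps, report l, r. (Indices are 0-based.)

l=0 r=18: 'c'=='c', l++,r--
l=1 r=17: 'a'=='a', l++,r--

l=2, r=16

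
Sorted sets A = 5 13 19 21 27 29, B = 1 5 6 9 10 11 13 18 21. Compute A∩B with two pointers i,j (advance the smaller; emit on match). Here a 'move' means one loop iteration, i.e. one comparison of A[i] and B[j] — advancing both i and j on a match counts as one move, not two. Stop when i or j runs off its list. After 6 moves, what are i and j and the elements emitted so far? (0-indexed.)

i=0 j=0: 5>1, j++
i=0 j=1: 5==5 emit, i++,j++
i=1 j=2: 13>6, j++
i=1 j=3: 13>9, j++
i=1 j=4: 13>10, j++
i=1 j=5: 13>11, j++

i=1, j=6, emitted=[5]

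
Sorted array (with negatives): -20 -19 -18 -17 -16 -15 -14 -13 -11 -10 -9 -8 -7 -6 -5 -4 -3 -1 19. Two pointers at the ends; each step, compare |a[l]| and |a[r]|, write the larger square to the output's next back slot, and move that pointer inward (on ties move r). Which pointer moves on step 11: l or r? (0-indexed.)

l

l=0 r=18: |-20|>|19| out[18]=400, l++
l=1 r=18: |-19|<=|19| out[17]=361, r--
l=1 r=17: |-19|>|-1| out[16]=361, l++
l=2 r=17: |-18|>|-1| out[15]=324, l++
l=3 r=17: |-17|>|-1| out[14]=289, l++
l=4 r=17: |-16|>|-1| out[13]=256, l++
l=5 r=17: |-15|>|-1| out[12]=225, l++
l=6 r=17: |-14|>|-1| out[11]=196, l++
l=7 r=17: |-13|>|-1| out[10]=169, l++
l=8 r=17: |-11|>|-1| out[9]=121, l++
l=9 r=17: |-10|>|-1| out[8]=100, l++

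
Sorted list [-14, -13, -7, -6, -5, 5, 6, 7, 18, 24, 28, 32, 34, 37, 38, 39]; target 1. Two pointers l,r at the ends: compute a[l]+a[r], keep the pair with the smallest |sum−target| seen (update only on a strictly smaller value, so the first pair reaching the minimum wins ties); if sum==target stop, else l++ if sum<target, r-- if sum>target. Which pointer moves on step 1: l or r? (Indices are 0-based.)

r

[0,15] -14+39=25 d=24 * → r--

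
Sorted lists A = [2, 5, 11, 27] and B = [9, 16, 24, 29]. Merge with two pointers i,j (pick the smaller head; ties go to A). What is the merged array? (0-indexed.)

[2, 5, 9, 11, 16, 24, 27, 29]

[i=0,j=0] A[i]=2<=B[j]=9 take 2 → i++
[i=1,j=0] A[i]=5<=B[j]=9 take 5 → i++
[i=2,j=0] A[i]=11>B[j]=9 take 9 → j++
[i=2,j=1] A[i]=11<=B[j]=16 take 11 → i++
[i=3,j=1] A[i]=27>B[j]=16 take 16 → j++
[i=3,j=2] A[i]=27>B[j]=24 take 24 → j++
[i=3,j=3] A[i]=27<=B[j]=29 take 27 → i++
[i=4,j=3] A done, take B[j]=29 → j++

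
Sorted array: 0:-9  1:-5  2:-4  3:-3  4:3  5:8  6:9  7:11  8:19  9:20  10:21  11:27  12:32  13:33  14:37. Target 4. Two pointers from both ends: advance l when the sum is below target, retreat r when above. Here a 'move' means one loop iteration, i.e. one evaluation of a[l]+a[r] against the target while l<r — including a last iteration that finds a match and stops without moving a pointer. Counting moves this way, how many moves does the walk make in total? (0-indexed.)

10 moves

l=0 r=14: -9+37=28 >4, r--
l=0 r=13: -9+33=24 >4, r--
l=0 r=12: -9+32=23 >4, r--
l=0 r=11: -9+27=18 >4, r--
l=0 r=10: -9+21=12 >4, r--
l=0 r=9: -9+20=11 >4, r--
l=0 r=8: -9+19=10 >4, r--
l=0 r=7: -9+11=2 <4, l++
l=1 r=7: -5+11=6 >4, r--
l=1 r=6: -5+9=4, found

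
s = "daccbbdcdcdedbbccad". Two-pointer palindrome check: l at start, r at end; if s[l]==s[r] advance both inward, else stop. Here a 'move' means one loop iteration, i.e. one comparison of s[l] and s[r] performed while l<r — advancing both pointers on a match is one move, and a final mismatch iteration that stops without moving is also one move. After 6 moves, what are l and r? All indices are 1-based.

l=1 r=19: 'd'=='d', l++,r--
l=2 r=18: 'a'=='a', l++,r--
l=3 r=17: 'c'=='c', l++,r--
l=4 r=16: 'c'=='c', l++,r--
l=5 r=15: 'b'=='b', l++,r--
l=6 r=14: 'b'=='b', l++,r--

l=7, r=13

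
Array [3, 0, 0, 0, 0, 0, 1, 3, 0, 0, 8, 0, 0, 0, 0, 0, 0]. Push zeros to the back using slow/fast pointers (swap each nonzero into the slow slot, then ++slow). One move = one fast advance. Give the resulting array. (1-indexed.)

[3, 1, 3, 8, 0, 0, 0, 0, 0, 0, 0, 0, 0, 0, 0, 0, 0]

slow=1 fast=1: a[fast]=3≠0 swap→a[1]=3, slow++,fast++
slow=2 fast=2: a[fast]=0, fast++
slow=2 fast=3: a[fast]=0, fast++
slow=2 fast=4: a[fast]=0, fast++
slow=2 fast=5: a[fast]=0, fast++
slow=2 fast=6: a[fast]=0, fast++
slow=2 fast=7: a[fast]=1≠0 swap→a[2]=1, slow++,fast++
slow=3 fast=8: a[fast]=3≠0 swap→a[3]=3, slow++,fast++
slow=4 fast=9: a[fast]=0, fast++
slow=4 fast=10: a[fast]=0, fast++
slow=4 fast=11: a[fast]=8≠0 swap→a[4]=8, slow++,fast++
slow=5 fast=12: a[fast]=0, fast++
slow=5 fast=13: a[fast]=0, fast++
slow=5 fast=14: a[fast]=0, fast++
slow=5 fast=15: a[fast]=0, fast++
slow=5 fast=16: a[fast]=0, fast++
slow=5 fast=17: a[fast]=0, fast++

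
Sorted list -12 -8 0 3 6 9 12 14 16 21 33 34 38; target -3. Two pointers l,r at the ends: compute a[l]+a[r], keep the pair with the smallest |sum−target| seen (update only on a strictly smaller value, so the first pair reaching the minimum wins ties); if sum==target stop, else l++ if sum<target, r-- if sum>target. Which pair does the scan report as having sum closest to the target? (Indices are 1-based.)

pair (-12, 9) with sum -3 (|Δ|=0)

[1,13] -12+38=26 d=29 * → r--
[1,12] -12+34=22 d=25 * → r--
[1,11] -12+33=21 d=24 * → r--
[1,10] -12+21=9 d=12 * → r--
[1,9] -12+16=4 d=7 * → r--
[1,8] -12+14=2 d=5 * → r--
[1,7] -12+12=0 d=3 * → r--
[1,6] -12+9=-3 d=0 * → stop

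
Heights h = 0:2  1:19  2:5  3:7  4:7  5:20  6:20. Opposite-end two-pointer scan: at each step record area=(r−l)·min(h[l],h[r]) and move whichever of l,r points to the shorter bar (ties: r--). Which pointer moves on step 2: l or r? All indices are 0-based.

[0,6] min(2,20)*6=12 best=12 * → l++
[1,6] min(19,20)*5=95 best=95 * → l++

l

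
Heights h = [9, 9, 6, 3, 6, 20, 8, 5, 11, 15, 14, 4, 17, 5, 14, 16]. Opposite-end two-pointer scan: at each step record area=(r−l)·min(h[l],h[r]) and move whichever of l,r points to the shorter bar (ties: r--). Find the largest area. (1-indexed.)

max area = 160

l=1 r=16: min(9,16)*15=135 best=135 *, l++
l=2 r=16: min(9,16)*14=126 best=135, l++
l=3 r=16: min(6,16)*13=78 best=135, l++
l=4 r=16: min(3,16)*12=36 best=135, l++
l=5 r=16: min(6,16)*11=66 best=135, l++
l=6 r=16: min(20,16)*10=160 best=160 *, r--
l=6 r=15: min(20,14)*9=126 best=160, r--
l=6 r=14: min(20,5)*8=40 best=160, r--
l=6 r=13: min(20,17)*7=119 best=160, r--
l=6 r=12: min(20,4)*6=24 best=160, r--
l=6 r=11: min(20,14)*5=70 best=160, r--
l=6 r=10: min(20,15)*4=60 best=160, r--
l=6 r=9: min(20,11)*3=33 best=160, r--
l=6 r=8: min(20,5)*2=10 best=160, r--
l=6 r=7: min(20,8)*1=8 best=160, r--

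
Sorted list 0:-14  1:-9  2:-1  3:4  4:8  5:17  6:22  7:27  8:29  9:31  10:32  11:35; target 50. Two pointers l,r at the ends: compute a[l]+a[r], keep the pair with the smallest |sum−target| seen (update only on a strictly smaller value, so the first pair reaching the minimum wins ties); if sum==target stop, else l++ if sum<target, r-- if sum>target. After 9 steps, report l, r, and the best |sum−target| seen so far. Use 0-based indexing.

l=6, r=8, best |Δ|=1

l=0 r=11: -14+35=21 d=29 *, l++
l=1 r=11: -9+35=26 d=24 *, l++
l=2 r=11: -1+35=34 d=16 *, l++
l=3 r=11: 4+35=39 d=11 *, l++
l=4 r=11: 8+35=43 d=7 *, l++
l=5 r=11: 17+35=52 d=2 *, r--
l=5 r=10: 17+32=49 d=1 *, l++
l=6 r=10: 22+32=54 d=4, r--
l=6 r=9: 22+31=53 d=3, r--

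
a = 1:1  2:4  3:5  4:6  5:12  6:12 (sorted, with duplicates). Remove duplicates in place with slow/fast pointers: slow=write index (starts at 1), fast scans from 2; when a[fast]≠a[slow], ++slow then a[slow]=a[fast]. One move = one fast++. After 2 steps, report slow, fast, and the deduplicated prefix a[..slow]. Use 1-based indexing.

slow=3, fast=4, prefix=[1, 4, 5]

(s=1,f=2) a[fast]=4≠a[slow]=1 write a[2]=4 → slow++,fast++
(s=2,f=3) a[fast]=5≠a[slow]=4 write a[3]=5 → slow++,fast++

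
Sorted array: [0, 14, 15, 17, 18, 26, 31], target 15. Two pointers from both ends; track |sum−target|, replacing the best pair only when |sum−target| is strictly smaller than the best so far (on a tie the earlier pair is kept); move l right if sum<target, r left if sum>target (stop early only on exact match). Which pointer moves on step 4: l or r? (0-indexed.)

r

[0,6] 0+31=31 d=16 * → r--
[0,5] 0+26=26 d=11 * → r--
[0,4] 0+18=18 d=3 * → r--
[0,3] 0+17=17 d=2 * → r--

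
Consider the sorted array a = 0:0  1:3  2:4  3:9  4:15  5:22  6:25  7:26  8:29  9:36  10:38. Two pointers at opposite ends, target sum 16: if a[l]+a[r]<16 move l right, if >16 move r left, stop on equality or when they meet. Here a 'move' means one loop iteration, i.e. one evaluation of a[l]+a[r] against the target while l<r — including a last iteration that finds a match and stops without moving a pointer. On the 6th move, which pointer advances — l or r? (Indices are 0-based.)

l=0 r=10: 0+38=38 >16, r--
l=0 r=9: 0+36=36 >16, r--
l=0 r=8: 0+29=29 >16, r--
l=0 r=7: 0+26=26 >16, r--
l=0 r=6: 0+25=25 >16, r--
l=0 r=5: 0+22=22 >16, r--

r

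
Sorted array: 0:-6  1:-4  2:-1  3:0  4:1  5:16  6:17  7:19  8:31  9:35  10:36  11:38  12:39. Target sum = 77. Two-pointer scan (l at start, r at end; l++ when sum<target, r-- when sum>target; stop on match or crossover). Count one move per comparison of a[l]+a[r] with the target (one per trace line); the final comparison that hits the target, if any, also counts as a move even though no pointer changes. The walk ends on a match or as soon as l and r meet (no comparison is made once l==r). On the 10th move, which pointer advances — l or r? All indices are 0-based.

l

[0,12] -6+39=33 <77 → l++
[1,12] -4+39=35 <77 → l++
[2,12] -1+39=38 <77 → l++
[3,12] 0+39=39 <77 → l++
[4,12] 1+39=40 <77 → l++
[5,12] 16+39=55 <77 → l++
[6,12] 17+39=56 <77 → l++
[7,12] 19+39=58 <77 → l++
[8,12] 31+39=70 <77 → l++
[9,12] 35+39=74 <77 → l++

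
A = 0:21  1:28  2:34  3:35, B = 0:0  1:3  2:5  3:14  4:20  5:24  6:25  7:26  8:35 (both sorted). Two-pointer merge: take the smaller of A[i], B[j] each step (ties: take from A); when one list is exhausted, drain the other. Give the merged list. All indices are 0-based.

[i=0,j=0] A[i]=21>B[j]=0 take 0 → j++
[i=0,j=1] A[i]=21>B[j]=3 take 3 → j++
[i=0,j=2] A[i]=21>B[j]=5 take 5 → j++
[i=0,j=3] A[i]=21>B[j]=14 take 14 → j++
[i=0,j=4] A[i]=21>B[j]=20 take 20 → j++
[i=0,j=5] A[i]=21<=B[j]=24 take 21 → i++
[i=1,j=5] A[i]=28>B[j]=24 take 24 → j++
[i=1,j=6] A[i]=28>B[j]=25 take 25 → j++
[i=1,j=7] A[i]=28>B[j]=26 take 26 → j++
[i=1,j=8] A[i]=28<=B[j]=35 take 28 → i++
[i=2,j=8] A[i]=34<=B[j]=35 take 34 → i++
[i=3,j=8] A[i]=35<=B[j]=35 take 35 → i++
[i=4,j=8] A done, take B[j]=35 → j++

[0, 3, 5, 14, 20, 21, 24, 25, 26, 28, 34, 35, 35]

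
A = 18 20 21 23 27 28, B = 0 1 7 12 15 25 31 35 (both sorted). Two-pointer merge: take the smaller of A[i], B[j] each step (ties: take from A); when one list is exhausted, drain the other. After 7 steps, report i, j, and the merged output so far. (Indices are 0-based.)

i=0 j=0: A[i]=18>B[j]=0 take 0, j++
i=0 j=1: A[i]=18>B[j]=1 take 1, j++
i=0 j=2: A[i]=18>B[j]=7 take 7, j++
i=0 j=3: A[i]=18>B[j]=12 take 12, j++
i=0 j=4: A[i]=18>B[j]=15 take 15, j++
i=0 j=5: A[i]=18<=B[j]=25 take 18, i++
i=1 j=5: A[i]=20<=B[j]=25 take 20, i++

i=2, j=5, merged so far=[0, 1, 7, 12, 15, 18, 20]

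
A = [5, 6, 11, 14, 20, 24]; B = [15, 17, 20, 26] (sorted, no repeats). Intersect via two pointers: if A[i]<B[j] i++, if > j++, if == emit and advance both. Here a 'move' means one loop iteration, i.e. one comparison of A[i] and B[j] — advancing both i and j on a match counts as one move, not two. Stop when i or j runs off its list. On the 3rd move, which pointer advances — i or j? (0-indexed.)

[i=0,j=0] 5<15 → i++
[i=1,j=0] 6<15 → i++
[i=2,j=0] 11<15 → i++

i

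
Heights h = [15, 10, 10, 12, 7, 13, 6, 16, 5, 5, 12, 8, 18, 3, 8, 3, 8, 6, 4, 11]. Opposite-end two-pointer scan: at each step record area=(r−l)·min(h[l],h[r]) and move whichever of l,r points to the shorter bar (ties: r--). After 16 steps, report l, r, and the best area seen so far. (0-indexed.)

[0,19] min(15,11)*19=209 best=209 * → r--
[0,18] min(15,4)*18=72 best=209 → r--
[0,17] min(15,6)*17=102 best=209 → r--
[0,16] min(15,8)*16=128 best=209 → r--
[0,15] min(15,3)*15=45 best=209 → r--
[0,14] min(15,8)*14=112 best=209 → r--
[0,13] min(15,3)*13=39 best=209 → r--
[0,12] min(15,18)*12=180 best=209 → l++
[1,12] min(10,18)*11=110 best=209 → l++
[2,12] min(10,18)*10=100 best=209 → l++
[3,12] min(12,18)*9=108 best=209 → l++
[4,12] min(7,18)*8=56 best=209 → l++
[5,12] min(13,18)*7=91 best=209 → l++
[6,12] min(6,18)*6=36 best=209 → l++
[7,12] min(16,18)*5=80 best=209 → l++
[8,12] min(5,18)*4=20 best=209 → l++

l=9, r=12, best area=209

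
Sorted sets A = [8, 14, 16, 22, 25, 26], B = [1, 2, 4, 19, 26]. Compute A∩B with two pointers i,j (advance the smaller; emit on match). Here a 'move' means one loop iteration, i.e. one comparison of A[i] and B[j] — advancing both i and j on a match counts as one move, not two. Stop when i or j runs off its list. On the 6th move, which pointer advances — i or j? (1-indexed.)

i

i=1 j=1: 8>1, j++
i=1 j=2: 8>2, j++
i=1 j=3: 8>4, j++
i=1 j=4: 8<19, i++
i=2 j=4: 14<19, i++
i=3 j=4: 16<19, i++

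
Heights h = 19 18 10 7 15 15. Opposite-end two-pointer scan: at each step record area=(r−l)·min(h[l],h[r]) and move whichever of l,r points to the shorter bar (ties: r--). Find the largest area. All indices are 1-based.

max area = 75

l=1 r=6: min(19,15)*5=75 best=75 *, r--
l=1 r=5: min(19,15)*4=60 best=75, r--
l=1 r=4: min(19,7)*3=21 best=75, r--
l=1 r=3: min(19,10)*2=20 best=75, r--
l=1 r=2: min(19,18)*1=18 best=75, r--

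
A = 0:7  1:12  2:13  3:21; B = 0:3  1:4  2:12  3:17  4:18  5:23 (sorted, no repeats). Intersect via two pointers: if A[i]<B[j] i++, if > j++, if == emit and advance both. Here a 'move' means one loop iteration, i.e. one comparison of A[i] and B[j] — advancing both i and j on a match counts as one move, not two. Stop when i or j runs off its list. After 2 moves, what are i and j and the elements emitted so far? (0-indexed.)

i=0 j=0: 7>3, j++
i=0 j=1: 7>4, j++

i=0, j=2, emitted=[]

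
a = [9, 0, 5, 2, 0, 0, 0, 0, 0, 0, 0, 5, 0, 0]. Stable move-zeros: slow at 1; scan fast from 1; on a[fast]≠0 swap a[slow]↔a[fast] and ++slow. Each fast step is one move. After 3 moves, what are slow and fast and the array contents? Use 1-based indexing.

(s=1,f=1) a[fast]=9≠0 swap→a[1]=9 → slow++,fast++
(s=2,f=2) a[fast]=0 → fast++
(s=2,f=3) a[fast]=5≠0 swap→a[2]=5 → slow++,fast++

slow=3, fast=4, a=[9, 5, 0, 2, 0, 0, 0, 0, 0, 0, 0, 5, 0, 0]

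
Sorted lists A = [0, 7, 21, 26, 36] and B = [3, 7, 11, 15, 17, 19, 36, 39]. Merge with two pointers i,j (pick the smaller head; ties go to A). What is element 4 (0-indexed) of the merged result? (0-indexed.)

i=0 j=0: A[i]=0<=B[j]=3 take 0, i++
i=1 j=0: A[i]=7>B[j]=3 take 3, j++
i=1 j=1: A[i]=7<=B[j]=7 take 7, i++
i=2 j=1: A[i]=21>B[j]=7 take 7, j++
i=2 j=2: A[i]=21>B[j]=11 take 11, j++
i=2 j=3: A[i]=21>B[j]=15 take 15, j++
i=2 j=4: A[i]=21>B[j]=17 take 17, j++
i=2 j=5: A[i]=21>B[j]=19 take 19, j++
i=2 j=6: A[i]=21<=B[j]=36 take 21, i++
i=3 j=6: A[i]=26<=B[j]=36 take 26, i++
i=4 j=6: A[i]=36<=B[j]=36 take 36, i++
i=5 j=6: A done, take B[j]=36, j++
i=5 j=7: A done, take B[j]=39, j++

merged[4] = 11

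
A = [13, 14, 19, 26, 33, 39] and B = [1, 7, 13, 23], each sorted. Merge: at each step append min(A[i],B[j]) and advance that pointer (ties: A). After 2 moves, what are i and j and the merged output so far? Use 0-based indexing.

i=0, j=2, merged so far=[1, 7]

i=0 j=0: A[i]=13>B[j]=1 take 1, j++
i=0 j=1: A[i]=13>B[j]=7 take 7, j++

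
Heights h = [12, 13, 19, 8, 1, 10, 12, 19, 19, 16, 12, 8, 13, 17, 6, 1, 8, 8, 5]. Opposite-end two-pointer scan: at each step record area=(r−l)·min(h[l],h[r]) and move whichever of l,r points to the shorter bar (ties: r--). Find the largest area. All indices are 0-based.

max area = 187

[0,18] min(12,5)*18=90 best=90 * → r--
[0,17] min(12,8)*17=136 best=136 * → r--
[0,16] min(12,8)*16=128 best=136 → r--
[0,15] min(12,1)*15=15 best=136 → r--
[0,14] min(12,6)*14=84 best=136 → r--
[0,13] min(12,17)*13=156 best=156 * → l++
[1,13] min(13,17)*12=156 best=156 → l++
[2,13] min(19,17)*11=187 best=187 * → r--
[2,12] min(19,13)*10=130 best=187 → r--
[2,11] min(19,8)*9=72 best=187 → r--
[2,10] min(19,12)*8=96 best=187 → r--
[2,9] min(19,16)*7=112 best=187 → r--
[2,8] min(19,19)*6=114 best=187 → r--
[2,7] min(19,19)*5=95 best=187 → r--
[2,6] min(19,12)*4=48 best=187 → r--
[2,5] min(19,10)*3=30 best=187 → r--
[2,4] min(19,1)*2=2 best=187 → r--
[2,3] min(19,8)*1=8 best=187 → r--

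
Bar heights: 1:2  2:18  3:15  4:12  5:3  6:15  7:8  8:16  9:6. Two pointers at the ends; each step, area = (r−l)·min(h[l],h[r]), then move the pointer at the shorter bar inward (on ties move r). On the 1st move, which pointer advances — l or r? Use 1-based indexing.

l

[1,9] min(2,6)*8=16 best=16 * → l++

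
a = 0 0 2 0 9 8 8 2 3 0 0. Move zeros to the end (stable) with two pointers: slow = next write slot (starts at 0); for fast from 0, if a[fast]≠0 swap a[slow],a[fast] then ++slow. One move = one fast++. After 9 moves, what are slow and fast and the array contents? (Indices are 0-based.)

(s=0,f=0) a[fast]=0 → fast++
(s=0,f=1) a[fast]=0 → fast++
(s=0,f=2) a[fast]=2≠0 swap→a[0]=2 → slow++,fast++
(s=1,f=3) a[fast]=0 → fast++
(s=1,f=4) a[fast]=9≠0 swap→a[1]=9 → slow++,fast++
(s=2,f=5) a[fast]=8≠0 swap→a[2]=8 → slow++,fast++
(s=3,f=6) a[fast]=8≠0 swap→a[3]=8 → slow++,fast++
(s=4,f=7) a[fast]=2≠0 swap→a[4]=2 → slow++,fast++
(s=5,f=8) a[fast]=3≠0 swap→a[5]=3 → slow++,fast++

slow=6, fast=9, a=[2, 9, 8, 8, 2, 3, 0, 0, 0, 0, 0]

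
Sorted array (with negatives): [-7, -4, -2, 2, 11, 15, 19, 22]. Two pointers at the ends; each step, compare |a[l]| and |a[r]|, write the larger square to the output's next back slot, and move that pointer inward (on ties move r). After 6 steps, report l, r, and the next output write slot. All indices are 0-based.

l=2, r=3, next write slot=1

l=0 r=7: |-7|<=|22| out[7]=484, r--
l=0 r=6: |-7|<=|19| out[6]=361, r--
l=0 r=5: |-7|<=|15| out[5]=225, r--
l=0 r=4: |-7|<=|11| out[4]=121, r--
l=0 r=3: |-7|>|2| out[3]=49, l++
l=1 r=3: |-4|>|2| out[2]=16, l++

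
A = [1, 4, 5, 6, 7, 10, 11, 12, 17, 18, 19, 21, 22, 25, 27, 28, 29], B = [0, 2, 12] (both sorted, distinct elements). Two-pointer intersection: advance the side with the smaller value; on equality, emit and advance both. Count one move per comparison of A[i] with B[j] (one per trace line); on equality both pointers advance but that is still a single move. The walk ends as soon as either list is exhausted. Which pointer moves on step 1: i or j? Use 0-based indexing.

j

[i=0,j=0] 1>0 → j++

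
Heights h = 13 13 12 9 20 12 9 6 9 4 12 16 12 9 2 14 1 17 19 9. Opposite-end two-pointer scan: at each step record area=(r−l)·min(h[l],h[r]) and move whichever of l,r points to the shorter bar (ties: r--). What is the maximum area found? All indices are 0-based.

max area = 266

[0,19] min(13,9)*19=171 best=171 * → r--
[0,18] min(13,19)*18=234 best=234 * → l++
[1,18] min(13,19)*17=221 best=234 → l++
[2,18] min(12,19)*16=192 best=234 → l++
[3,18] min(9,19)*15=135 best=234 → l++
[4,18] min(20,19)*14=266 best=266 * → r--
[4,17] min(20,17)*13=221 best=266 → r--
[4,16] min(20,1)*12=12 best=266 → r--
[4,15] min(20,14)*11=154 best=266 → r--
[4,14] min(20,2)*10=20 best=266 → r--
[4,13] min(20,9)*9=81 best=266 → r--
[4,12] min(20,12)*8=96 best=266 → r--
[4,11] min(20,16)*7=112 best=266 → r--
[4,10] min(20,12)*6=72 best=266 → r--
[4,9] min(20,4)*5=20 best=266 → r--
[4,8] min(20,9)*4=36 best=266 → r--
[4,7] min(20,6)*3=18 best=266 → r--
[4,6] min(20,9)*2=18 best=266 → r--
[4,5] min(20,12)*1=12 best=266 → r--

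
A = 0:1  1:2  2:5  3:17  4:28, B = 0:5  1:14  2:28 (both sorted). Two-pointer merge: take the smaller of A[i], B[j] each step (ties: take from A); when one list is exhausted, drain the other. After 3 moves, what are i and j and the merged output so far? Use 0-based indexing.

i=3, j=0, merged so far=[1, 2, 5]

i=0 j=0: A[i]=1<=B[j]=5 take 1, i++
i=1 j=0: A[i]=2<=B[j]=5 take 2, i++
i=2 j=0: A[i]=5<=B[j]=5 take 5, i++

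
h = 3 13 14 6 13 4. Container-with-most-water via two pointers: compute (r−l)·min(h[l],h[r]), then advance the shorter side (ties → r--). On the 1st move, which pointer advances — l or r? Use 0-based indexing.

[0,5] min(3,4)*5=15 best=15 * → l++

l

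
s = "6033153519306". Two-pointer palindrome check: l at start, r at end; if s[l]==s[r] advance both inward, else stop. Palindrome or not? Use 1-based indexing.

l=1 r=13: '6'=='6', l++,r--
l=2 r=12: '0'=='0', l++,r--
l=3 r=11: '3'=='3', l++,r--
l=4 r=10: '3'!='9', stop

not a palindrome (mismatch at 4,10)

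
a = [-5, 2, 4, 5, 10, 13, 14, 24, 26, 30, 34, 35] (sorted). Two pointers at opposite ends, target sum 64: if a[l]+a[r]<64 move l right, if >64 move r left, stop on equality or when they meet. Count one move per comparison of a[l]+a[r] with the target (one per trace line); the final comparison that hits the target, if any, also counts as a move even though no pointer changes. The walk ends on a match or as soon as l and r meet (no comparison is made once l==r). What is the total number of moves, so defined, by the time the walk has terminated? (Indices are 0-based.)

[0,11] -5+35=30 <64 → l++
[1,11] 2+35=37 <64 → l++
[2,11] 4+35=39 <64 → l++
[3,11] 5+35=40 <64 → l++
[4,11] 10+35=45 <64 → l++
[5,11] 13+35=48 <64 → l++
[6,11] 14+35=49 <64 → l++
[7,11] 24+35=59 <64 → l++
[8,11] 26+35=61 <64 → l++
[9,11] 30+35=65 >64 → r--
[9,10] 30+34=64 → found

11 moves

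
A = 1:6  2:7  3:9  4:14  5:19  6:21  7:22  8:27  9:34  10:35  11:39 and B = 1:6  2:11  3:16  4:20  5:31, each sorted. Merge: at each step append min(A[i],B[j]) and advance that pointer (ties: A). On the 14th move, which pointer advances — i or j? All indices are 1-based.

i

i=1 j=1: A[i]=6<=B[j]=6 take 6, i++
i=2 j=1: A[i]=7>B[j]=6 take 6, j++
i=2 j=2: A[i]=7<=B[j]=11 take 7, i++
i=3 j=2: A[i]=9<=B[j]=11 take 9, i++
i=4 j=2: A[i]=14>B[j]=11 take 11, j++
i=4 j=3: A[i]=14<=B[j]=16 take 14, i++
i=5 j=3: A[i]=19>B[j]=16 take 16, j++
i=5 j=4: A[i]=19<=B[j]=20 take 19, i++
i=6 j=4: A[i]=21>B[j]=20 take 20, j++
i=6 j=5: A[i]=21<=B[j]=31 take 21, i++
i=7 j=5: A[i]=22<=B[j]=31 take 22, i++
i=8 j=5: A[i]=27<=B[j]=31 take 27, i++
i=9 j=5: A[i]=34>B[j]=31 take 31, j++
i=9 j=6: B done, take A[i]=34, i++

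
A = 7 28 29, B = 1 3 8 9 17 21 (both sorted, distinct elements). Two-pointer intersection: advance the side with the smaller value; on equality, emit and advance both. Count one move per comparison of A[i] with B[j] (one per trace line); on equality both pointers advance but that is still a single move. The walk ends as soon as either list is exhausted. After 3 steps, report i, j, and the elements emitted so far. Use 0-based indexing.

i=1, j=2, emitted=[]

i=0 j=0: 7>1, j++
i=0 j=1: 7>3, j++
i=0 j=2: 7<8, i++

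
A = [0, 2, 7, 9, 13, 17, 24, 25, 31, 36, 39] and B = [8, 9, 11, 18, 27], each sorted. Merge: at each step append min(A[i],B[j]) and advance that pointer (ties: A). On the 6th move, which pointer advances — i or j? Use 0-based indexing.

[i=0,j=0] A[i]=0<=B[j]=8 take 0 → i++
[i=1,j=0] A[i]=2<=B[j]=8 take 2 → i++
[i=2,j=0] A[i]=7<=B[j]=8 take 7 → i++
[i=3,j=0] A[i]=9>B[j]=8 take 8 → j++
[i=3,j=1] A[i]=9<=B[j]=9 take 9 → i++
[i=4,j=1] A[i]=13>B[j]=9 take 9 → j++

j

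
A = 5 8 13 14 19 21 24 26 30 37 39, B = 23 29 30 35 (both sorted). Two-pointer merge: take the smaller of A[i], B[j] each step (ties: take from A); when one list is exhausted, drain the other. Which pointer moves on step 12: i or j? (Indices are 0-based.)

j

i=0 j=0: A[i]=5<=B[j]=23 take 5, i++
i=1 j=0: A[i]=8<=B[j]=23 take 8, i++
i=2 j=0: A[i]=13<=B[j]=23 take 13, i++
i=3 j=0: A[i]=14<=B[j]=23 take 14, i++
i=4 j=0: A[i]=19<=B[j]=23 take 19, i++
i=5 j=0: A[i]=21<=B[j]=23 take 21, i++
i=6 j=0: A[i]=24>B[j]=23 take 23, j++
i=6 j=1: A[i]=24<=B[j]=29 take 24, i++
i=7 j=1: A[i]=26<=B[j]=29 take 26, i++
i=8 j=1: A[i]=30>B[j]=29 take 29, j++
i=8 j=2: A[i]=30<=B[j]=30 take 30, i++
i=9 j=2: A[i]=37>B[j]=30 take 30, j++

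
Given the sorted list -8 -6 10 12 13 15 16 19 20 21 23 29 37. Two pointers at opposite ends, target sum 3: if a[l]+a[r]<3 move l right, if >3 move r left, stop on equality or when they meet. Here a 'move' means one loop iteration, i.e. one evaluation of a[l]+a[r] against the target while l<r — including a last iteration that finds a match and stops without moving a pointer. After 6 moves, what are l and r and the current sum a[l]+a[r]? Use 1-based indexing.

l=1 r=13: -8+37=29 >3, r--
l=1 r=12: -8+29=21 >3, r--
l=1 r=11: -8+23=15 >3, r--
l=1 r=10: -8+21=13 >3, r--
l=1 r=9: -8+20=12 >3, r--
l=1 r=8: -8+19=11 >3, r--

l=1, r=7, sum=8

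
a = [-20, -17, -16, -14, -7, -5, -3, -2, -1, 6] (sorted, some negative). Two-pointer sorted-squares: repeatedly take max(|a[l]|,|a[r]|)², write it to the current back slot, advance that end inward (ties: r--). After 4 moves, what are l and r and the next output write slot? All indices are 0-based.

[0,9] |-20|>|6| out[9]=400 → l++
[1,9] |-17|>|6| out[8]=289 → l++
[2,9] |-16|>|6| out[7]=256 → l++
[3,9] |-14|>|6| out[6]=196 → l++

l=4, r=9, next write slot=5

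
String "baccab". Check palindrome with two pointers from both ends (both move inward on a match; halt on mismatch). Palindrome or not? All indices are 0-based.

palindrome

l=0 r=5: 'b'=='b', l++,r--
l=1 r=4: 'a'=='a', l++,r--
l=2 r=3: 'c'=='c', l++,r--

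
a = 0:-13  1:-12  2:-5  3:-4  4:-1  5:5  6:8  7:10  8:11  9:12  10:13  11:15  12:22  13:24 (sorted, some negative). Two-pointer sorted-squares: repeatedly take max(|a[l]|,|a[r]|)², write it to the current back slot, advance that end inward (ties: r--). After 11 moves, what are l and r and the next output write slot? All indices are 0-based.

l=2, r=4, next write slot=2

[0,13] |-13|<=|24| out[13]=576 → r--
[0,12] |-13|<=|22| out[12]=484 → r--
[0,11] |-13|<=|15| out[11]=225 → r--
[0,10] |-13|<=|13| out[10]=169 → r--
[0,9] |-13|>|12| out[9]=169 → l++
[1,9] |-12|<=|12| out[8]=144 → r--
[1,8] |-12|>|11| out[7]=144 → l++
[2,8] |-5|<=|11| out[6]=121 → r--
[2,7] |-5|<=|10| out[5]=100 → r--
[2,6] |-5|<=|8| out[4]=64 → r--
[2,5] |-5|<=|5| out[3]=25 → r--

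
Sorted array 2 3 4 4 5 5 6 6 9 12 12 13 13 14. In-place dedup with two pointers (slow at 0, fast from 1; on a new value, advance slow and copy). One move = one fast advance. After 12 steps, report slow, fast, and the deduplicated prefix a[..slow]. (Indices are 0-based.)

slow=7, fast=13, prefix=[2, 3, 4, 5, 6, 9, 12, 13]

(s=0,f=1) a[fast]=3≠a[slow]=2 write a[1]=3 → slow++,fast++
(s=1,f=2) a[fast]=4≠a[slow]=3 write a[2]=4 → slow++,fast++
(s=2,f=3) a[fast]=4=a[slow] dup → fast++
(s=2,f=4) a[fast]=5≠a[slow]=4 write a[3]=5 → slow++,fast++
(s=3,f=5) a[fast]=5=a[slow] dup → fast++
(s=3,f=6) a[fast]=6≠a[slow]=5 write a[4]=6 → slow++,fast++
(s=4,f=7) a[fast]=6=a[slow] dup → fast++
(s=4,f=8) a[fast]=9≠a[slow]=6 write a[5]=9 → slow++,fast++
(s=5,f=9) a[fast]=12≠a[slow]=9 write a[6]=12 → slow++,fast++
(s=6,f=10) a[fast]=12=a[slow] dup → fast++
(s=6,f=11) a[fast]=13≠a[slow]=12 write a[7]=13 → slow++,fast++
(s=7,f=12) a[fast]=13=a[slow] dup → fast++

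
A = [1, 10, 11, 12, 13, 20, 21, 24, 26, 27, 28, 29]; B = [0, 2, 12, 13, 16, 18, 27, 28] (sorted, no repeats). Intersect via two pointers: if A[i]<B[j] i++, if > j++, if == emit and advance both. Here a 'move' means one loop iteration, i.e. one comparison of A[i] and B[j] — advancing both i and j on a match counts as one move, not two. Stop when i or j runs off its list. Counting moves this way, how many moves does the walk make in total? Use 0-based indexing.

15 moves

[i=0,j=0] 1>0 → j++
[i=0,j=1] 1<2 → i++
[i=1,j=1] 10>2 → j++
[i=1,j=2] 10<12 → i++
[i=2,j=2] 11<12 → i++
[i=3,j=2] 12==12 emit → i++,j++
[i=4,j=3] 13==13 emit → i++,j++
[i=5,j=4] 20>16 → j++
[i=5,j=5] 20>18 → j++
[i=5,j=6] 20<27 → i++
[i=6,j=6] 21<27 → i++
[i=7,j=6] 24<27 → i++
[i=8,j=6] 26<27 → i++
[i=9,j=6] 27==27 emit → i++,j++
[i=10,j=7] 28==28 emit → i++,j++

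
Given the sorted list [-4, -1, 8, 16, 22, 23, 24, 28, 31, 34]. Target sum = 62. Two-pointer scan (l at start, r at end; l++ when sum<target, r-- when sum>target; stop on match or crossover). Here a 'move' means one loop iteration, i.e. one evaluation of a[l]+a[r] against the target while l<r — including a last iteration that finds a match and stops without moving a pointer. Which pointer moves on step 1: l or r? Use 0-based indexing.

l=0 r=9: -4+34=30 <62, l++

l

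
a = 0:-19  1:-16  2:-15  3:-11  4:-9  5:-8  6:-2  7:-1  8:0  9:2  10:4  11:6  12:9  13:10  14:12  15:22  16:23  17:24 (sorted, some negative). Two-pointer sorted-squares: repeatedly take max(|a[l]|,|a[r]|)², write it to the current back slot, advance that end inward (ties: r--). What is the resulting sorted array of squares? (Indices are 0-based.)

[0, 1, 4, 4, 16, 36, 64, 81, 81, 100, 121, 144, 225, 256, 361, 484, 529, 576]

l=0 r=17: |-19|<=|24| out[17]=576, r--
l=0 r=16: |-19|<=|23| out[16]=529, r--
l=0 r=15: |-19|<=|22| out[15]=484, r--
l=0 r=14: |-19|>|12| out[14]=361, l++
l=1 r=14: |-16|>|12| out[13]=256, l++
l=2 r=14: |-15|>|12| out[12]=225, l++
l=3 r=14: |-11|<=|12| out[11]=144, r--
l=3 r=13: |-11|>|10| out[10]=121, l++
l=4 r=13: |-9|<=|10| out[9]=100, r--
l=4 r=12: |-9|<=|9| out[8]=81, r--
l=4 r=11: |-9|>|6| out[7]=81, l++
l=5 r=11: |-8|>|6| out[6]=64, l++
l=6 r=11: |-2|<=|6| out[5]=36, r--
l=6 r=10: |-2|<=|4| out[4]=16, r--
l=6 r=9: |-2|<=|2| out[3]=4, r--
l=6 r=8: |-2|>|0| out[2]=4, l++
l=7 r=8: |-1|>|0| out[1]=1, l++
l=8 r=8: |0|<=|0| out[0]=0, r--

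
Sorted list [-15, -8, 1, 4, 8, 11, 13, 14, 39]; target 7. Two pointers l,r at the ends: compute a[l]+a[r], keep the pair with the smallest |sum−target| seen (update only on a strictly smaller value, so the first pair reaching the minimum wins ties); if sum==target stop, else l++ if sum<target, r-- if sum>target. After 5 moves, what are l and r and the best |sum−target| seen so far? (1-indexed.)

l=3, r=6, best |Δ|=1

l=1 r=9: -15+39=24 d=17 *, r--
l=1 r=8: -15+14=-1 d=8 *, l++
l=2 r=8: -8+14=6 d=1 *, l++
l=3 r=8: 1+14=15 d=8, r--
l=3 r=7: 1+13=14 d=7, r--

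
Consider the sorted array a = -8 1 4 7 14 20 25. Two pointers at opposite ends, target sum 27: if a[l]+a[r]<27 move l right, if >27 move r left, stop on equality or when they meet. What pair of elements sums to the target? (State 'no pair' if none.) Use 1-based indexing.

[1,7] -8+25=17 <27 → l++
[2,7] 1+25=26 <27 → l++
[3,7] 4+25=29 >27 → r--
[3,6] 4+20=24 <27 → l++
[4,6] 7+20=27 → found

(7, 20)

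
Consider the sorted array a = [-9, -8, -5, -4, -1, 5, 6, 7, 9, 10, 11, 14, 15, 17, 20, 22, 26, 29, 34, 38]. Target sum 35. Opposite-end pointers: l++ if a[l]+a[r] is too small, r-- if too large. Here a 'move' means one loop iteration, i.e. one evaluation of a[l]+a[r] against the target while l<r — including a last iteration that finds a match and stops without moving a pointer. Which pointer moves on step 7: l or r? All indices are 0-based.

r

[0,19] -9+38=29 <35 → l++
[1,19] -8+38=30 <35 → l++
[2,19] -5+38=33 <35 → l++
[3,19] -4+38=34 <35 → l++
[4,19] -1+38=37 >35 → r--
[4,18] -1+34=33 <35 → l++
[5,18] 5+34=39 >35 → r--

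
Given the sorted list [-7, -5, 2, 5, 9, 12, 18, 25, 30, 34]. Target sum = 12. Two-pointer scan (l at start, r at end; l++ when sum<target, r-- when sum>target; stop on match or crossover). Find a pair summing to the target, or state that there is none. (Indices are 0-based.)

l=0 r=9: -7+34=27 >12, r--
l=0 r=8: -7+30=23 >12, r--
l=0 r=7: -7+25=18 >12, r--
l=0 r=6: -7+18=11 <12, l++
l=1 r=6: -5+18=13 >12, r--
l=1 r=5: -5+12=7 <12, l++
l=2 r=5: 2+12=14 >12, r--
l=2 r=4: 2+9=11 <12, l++
l=3 r=4: 5+9=14 >12, r--

no pair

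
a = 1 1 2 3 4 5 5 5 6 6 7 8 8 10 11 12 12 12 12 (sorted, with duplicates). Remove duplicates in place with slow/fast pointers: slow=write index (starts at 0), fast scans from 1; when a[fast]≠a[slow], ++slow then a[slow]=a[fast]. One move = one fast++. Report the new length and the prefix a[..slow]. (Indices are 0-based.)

(s=0,f=1) a[fast]=1=a[slow] dup → fast++
(s=0,f=2) a[fast]=2≠a[slow]=1 write a[1]=2 → slow++,fast++
(s=1,f=3) a[fast]=3≠a[slow]=2 write a[2]=3 → slow++,fast++
(s=2,f=4) a[fast]=4≠a[slow]=3 write a[3]=4 → slow++,fast++
(s=3,f=5) a[fast]=5≠a[slow]=4 write a[4]=5 → slow++,fast++
(s=4,f=6) a[fast]=5=a[slow] dup → fast++
(s=4,f=7) a[fast]=5=a[slow] dup → fast++
(s=4,f=8) a[fast]=6≠a[slow]=5 write a[5]=6 → slow++,fast++
(s=5,f=9) a[fast]=6=a[slow] dup → fast++
(s=5,f=10) a[fast]=7≠a[slow]=6 write a[6]=7 → slow++,fast++
(s=6,f=11) a[fast]=8≠a[slow]=7 write a[7]=8 → slow++,fast++
(s=7,f=12) a[fast]=8=a[slow] dup → fast++
(s=7,f=13) a[fast]=10≠a[slow]=8 write a[8]=10 → slow++,fast++
(s=8,f=14) a[fast]=11≠a[slow]=10 write a[9]=11 → slow++,fast++
(s=9,f=15) a[fast]=12≠a[slow]=11 write a[10]=12 → slow++,fast++
(s=10,f=16) a[fast]=12=a[slow] dup → fast++
(s=10,f=17) a[fast]=12=a[slow] dup → fast++
(s=10,f=18) a[fast]=12=a[slow] dup → fast++

length 11; prefix = [1, 2, 3, 4, 5, 6, 7, 8, 10, 11, 12]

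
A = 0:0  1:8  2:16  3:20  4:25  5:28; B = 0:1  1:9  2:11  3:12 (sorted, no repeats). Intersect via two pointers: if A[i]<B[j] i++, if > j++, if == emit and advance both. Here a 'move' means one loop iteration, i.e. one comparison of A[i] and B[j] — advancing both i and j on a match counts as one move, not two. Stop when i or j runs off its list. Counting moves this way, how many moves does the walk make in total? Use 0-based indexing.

6 moves

[i=0,j=0] 0<1 → i++
[i=1,j=0] 8>1 → j++
[i=1,j=1] 8<9 → i++
[i=2,j=1] 16>9 → j++
[i=2,j=2] 16>11 → j++
[i=2,j=3] 16>12 → j++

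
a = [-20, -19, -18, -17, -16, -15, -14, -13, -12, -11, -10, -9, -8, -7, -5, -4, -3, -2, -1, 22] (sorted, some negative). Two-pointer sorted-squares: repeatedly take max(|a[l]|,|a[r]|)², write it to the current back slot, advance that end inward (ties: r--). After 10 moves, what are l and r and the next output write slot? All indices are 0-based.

l=0 r=19: |-20|<=|22| out[19]=484, r--
l=0 r=18: |-20|>|-1| out[18]=400, l++
l=1 r=18: |-19|>|-1| out[17]=361, l++
l=2 r=18: |-18|>|-1| out[16]=324, l++
l=3 r=18: |-17|>|-1| out[15]=289, l++
l=4 r=18: |-16|>|-1| out[14]=256, l++
l=5 r=18: |-15|>|-1| out[13]=225, l++
l=6 r=18: |-14|>|-1| out[12]=196, l++
l=7 r=18: |-13|>|-1| out[11]=169, l++
l=8 r=18: |-12|>|-1| out[10]=144, l++

l=9, r=18, next write slot=9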